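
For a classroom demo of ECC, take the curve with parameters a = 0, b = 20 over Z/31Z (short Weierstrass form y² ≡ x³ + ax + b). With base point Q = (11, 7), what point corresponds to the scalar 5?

(8, 6)

Repeated addition: build up to 5Q.
2Q: tangent at (11, 7): λ = (3·11² + 0)/(2·7) ≡ 22/14. 14⁻¹ ≡ 20 (mod 31) since 14·20 = 280 ≡ 1, so λ ≡ 22·20 ≡ 6.
  x = λ² - 11 - 11 = 36 - 22 ≡ 14; y = λ·(11 - 14) - 7 ≡ 6. → (14, 6)
3Q: (14, 6) + (11, 7). λ = (7 - 6)/(11 - 14) ≡ 1/28 mod 31. 28⁻¹ ≡ 10 (mod 31), so λ ≡ 10.
  x = λ² - 14 - 11 = 100 - 25 ≡ 13; y = λ·(14 - 13) - 6 ≡ 4. → (13, 4)
4Q: (13, 4) + (11, 7). λ = (7 - 4)/(11 - 13) ≡ 3/29 mod 31. 29⁻¹ ≡ 15 (mod 31) since 29·15 = 435 ≡ 1, so λ ≡ 14.
  x = λ² - 13 - 11 = 196 - 24 ≡ 17; y = λ·(13 - 17) - 4 ≡ 2. → (17, 2)
5Q: (17, 2) + (11, 7). λ = (7 - 2)/(11 - 17) ≡ 5/25 mod 31. 25⁻¹ ≡ 5 (mod 31) since 25·5 = 125 ≡ 1, so λ ≡ 25.
  x = λ² - 17 - 11 = 625 - 28 ≡ 8; y = λ·(17 - 8) - 2 ≡ 6. → (8, 6)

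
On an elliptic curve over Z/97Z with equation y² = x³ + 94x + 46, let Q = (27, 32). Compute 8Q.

(79, 31)

Repeated addition: build up to 8Q.
2Q: tangent at (27, 32): λ = (3·27² + 94)/(2·32) ≡ 50/64. 64⁻¹ ≡ 47 (mod 97) since 64·47 = 3008 ≡ 1, so λ ≡ 50·47 ≡ 22.
  x = λ² - 27 - 27 = 484 - 54 ≡ 42; y = λ·(27 - 42) - 32 ≡ 26. → (42, 26)
3Q: (42, 26) + (27, 32). λ = (32 - 26)/(27 - 42) ≡ 6/82 mod 97. 82⁻¹ ≡ 84 (mod 97), so λ ≡ 19.
  x = λ² - 42 - 27 = 361 - 69 ≡ 1; y = λ·(42 - 1) - 26 ≡ 74. → (1, 74)
4Q: (1, 74) + (27, 32). λ = (32 - 74)/(27 - 1) ≡ 55/26 mod 97. 26⁻¹ ≡ 56 (mod 97), so λ ≡ 73.
  x = λ² - 1 - 27 = 5329 - 28 ≡ 63; y = λ·(1 - 63) - 74 ≡ 56. → (63, 56)
5Q: (63, 56) + (27, 32). λ = (32 - 56)/(27 - 63) ≡ 73/61 mod 97. 61⁻¹ ≡ 35 (mod 97), so λ ≡ 33.
  x = λ² - 63 - 27 = 1089 - 90 ≡ 29; y = λ·(63 - 29) - 56 ≡ 96. → (29, 96)
6Q: (29, 96) + (27, 32). λ = (32 - 96)/(27 - 29) ≡ 33/95 mod 97. 95⁻¹ ≡ 48 (mod 97), so λ ≡ 32.
  x = λ² - 29 - 27 = 1024 - 56 ≡ 95; y = λ·(29 - 95) - 96 ≡ 23. → (95, 23)
7Q: (95, 23) + (27, 32). λ = (32 - 23)/(27 - 95) ≡ 9/29 mod 97. 29⁻¹ ≡ 87 (mod 97), so λ ≡ 7.
  x = λ² - 95 - 27 = 49 - 122 ≡ 24; y = λ·(95 - 24) - 23 ≡ 86. → (24, 86)
8Q: (24, 86) + (27, 32). λ = (32 - 86)/(27 - 24) ≡ 43/3 mod 97. 3⁻¹ ≡ 65 (mod 97), so λ ≡ 79.
  x = λ² - 24 - 27 = 6241 - 51 ≡ 79; y = λ·(24 - 79) - 86 ≡ 31. → (79, 31)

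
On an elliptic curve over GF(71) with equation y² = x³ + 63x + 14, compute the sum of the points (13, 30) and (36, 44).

(37, 48)

(13, 30) + (36, 44). λ = (44 - 30)/(36 - 13) ≡ 14/23 mod 71. 23⁻¹ ≡ 34 (mod 71), so λ ≡ 50.
  x = λ² - 13 - 36 = 2500 - 49 ≡ 37; y = λ·(13 - 37) - 30 ≡ 48. → (37, 48)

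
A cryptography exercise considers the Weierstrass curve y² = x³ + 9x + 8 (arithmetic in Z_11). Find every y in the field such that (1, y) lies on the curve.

x³ + 9x + 8 = 18 ≡ 7 (mod 11).
7 is a non-residue mod 11; no y exists.

none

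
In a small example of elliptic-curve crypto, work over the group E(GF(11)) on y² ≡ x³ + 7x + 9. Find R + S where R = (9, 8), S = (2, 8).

(0, 3)

(9, 8) + (2, 8). λ = (8 - 8)/(2 - 9) ≡ 0/4 mod 11. 4⁻¹ ≡ 3 (mod 11) since 4·3 = 12 ≡ 1, so λ ≡ 0.
  x = λ² - 9 - 2 = 0 - 11 ≡ 0; y = λ·(9 - 0) - 8 ≡ 3. → (0, 3)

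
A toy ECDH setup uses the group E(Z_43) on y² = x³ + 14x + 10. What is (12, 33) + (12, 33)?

(42, 34)

tangent at (12, 33): λ = (3·12² + 14)/(2·33) ≡ 16/23. 23⁻¹ ≡ 15 (mod 43), so λ ≡ 16·15 ≡ 25.
  x = λ² - 12 - 12 = 625 - 24 ≡ 42; y = λ·(12 - 42) - 33 ≡ 34. → (42, 34)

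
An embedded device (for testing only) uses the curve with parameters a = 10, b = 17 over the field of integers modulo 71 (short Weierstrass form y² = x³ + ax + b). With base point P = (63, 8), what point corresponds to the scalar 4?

(12, 27)

Double-and-add on 4 = (100)₂. Start with P = (63, 8) for the leading 1-bit.
double: tangent at (63, 8): λ = (3·63² + 10)/(2·8) ≡ 60/16. 16⁻¹ ≡ 40 (mod 71), so λ ≡ 60·40 ≡ 57.
  x = λ² - 63 - 63 = 3249 - 126 ≡ 70; y = λ·(63 - 70) - 8 ≡ 19. → (70, 19)
double: tangent at (70, 19): λ = (3·70² + 10)/(2·19) ≡ 13/38. 38⁻¹ ≡ 43 (mod 71), so λ ≡ 13·43 ≡ 62.
  x = λ² - 70 - 70 = 3844 - 140 ≡ 12; y = λ·(70 - 12) - 19 ≡ 27. → (12, 27)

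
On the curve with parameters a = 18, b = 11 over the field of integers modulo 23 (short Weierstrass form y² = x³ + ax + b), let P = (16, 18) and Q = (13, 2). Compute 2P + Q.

First 2P:
Repeated addition: build up to 2P.
2P: tangent at (16, 18): λ = (3·16² + 18)/(2·18) ≡ 4/13. 13⁻¹ ≡ 16 (mod 23), so λ ≡ 4·16 ≡ 18.
  x = λ² - 16 - 16 = 324 - 32 ≡ 16; y = λ·(16 - 16) - 18 ≡ 5. → (16, 5)
2P = (16, 5).
Finally 2P + Q:
(16, 5) + (13, 2). λ = (2 - 5)/(13 - 16) ≡ 20/20 mod 23. 20⁻¹ ≡ 15 (mod 23) since 20·15 = 300 ≡ 1, so λ ≡ 1.
  x = λ² - 16 - 13 = 1 - 29 ≡ 18; y = λ·(16 - 18) - 5 ≡ 16. → (18, 16)

(18, 16)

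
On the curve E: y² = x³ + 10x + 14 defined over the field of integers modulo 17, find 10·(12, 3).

Write Q = (12, 3).
Repeated addition: build up to 10Q.
2Q: tangent at (12, 3): λ = (3·12² + 10)/(2·3) ≡ 0/6. 6⁻¹ ≡ 3 (mod 17), so λ ≡ 0·3 ≡ 0.
  x = λ² - 12 - 12 = 0 - 24 ≡ 10; y = λ·(12 - 10) - 3 ≡ 14. → (10, 14)
3Q: (10, 14) + (12, 3). λ = (3 - 14)/(12 - 10) ≡ 6/2 mod 17. 2⁻¹ ≡ 9 (mod 17), so λ ≡ 3.
  x = λ² - 10 - 12 = 9 - 22 ≡ 4; y = λ·(10 - 4) - 14 ≡ 4. → (4, 4)
4Q: (4, 4) + (12, 3). λ = (3 - 4)/(12 - 4) ≡ 16/8 mod 17. 8⁻¹ ≡ 15 (mod 17) since 8·15 = 120 ≡ 1, so λ ≡ 2.
  x = λ² - 4 - 12 = 4 - 16 ≡ 5; y = λ·(4 - 5) - 4 ≡ 11. → (5, 11)
5Q: (5, 11) + (12, 3). λ = (3 - 11)/(12 - 5) ≡ 9/7 mod 17. 7⁻¹ ≡ 5 (mod 17) since 7·5 = 35 ≡ 1, so λ ≡ 11.
  x = λ² - 5 - 12 = 121 - 17 ≡ 2; y = λ·(5 - 2) - 11 ≡ 5. → (2, 5)
6Q: (2, 5) + (12, 3). λ = (3 - 5)/(12 - 2) ≡ 15/10 mod 17. 10⁻¹ ≡ 12 (mod 17), so λ ≡ 10.
  x = λ² - 2 - 12 = 100 - 14 ≡ 1; y = λ·(2 - 1) - 5 ≡ 5. → (1, 5)
7Q: (1, 5) + (12, 3). λ = (3 - 5)/(12 - 1) ≡ 15/11 mod 17. 11⁻¹ ≡ 14 (mod 17), so λ ≡ 6.
  x = λ² - 1 - 12 = 36 - 13 ≡ 6; y = λ·(1 - 6) - 5 ≡ 16. → (6, 16)
8Q: (6, 16) + (12, 3). λ = (3 - 16)/(12 - 6) ≡ 4/6 mod 17. 6⁻¹ ≡ 3 (mod 17), so λ ≡ 12.
  x = λ² - 6 - 12 = 144 - 18 ≡ 7; y = λ·(6 - 7) - 16 ≡ 6. → (7, 6)
9Q: (7, 6) + (12, 3). λ = (3 - 6)/(12 - 7) ≡ 14/5 mod 17. 5⁻¹ ≡ 7 (mod 17) since 5·7 = 35 ≡ 1, so λ ≡ 13.
  x = λ² - 7 - 12 = 169 - 19 ≡ 14; y = λ·(7 - 14) - 6 ≡ 5. → (14, 5)
10Q: (14, 5) + (12, 3). λ = (3 - 5)/(12 - 14) ≡ 15/15 mod 17. 15⁻¹ ≡ 8 (mod 17), so λ ≡ 1.
  x = λ² - 14 - 12 = 1 - 26 ≡ 9; y = λ·(14 - 9) - 5 ≡ 0. → (9, 0)

(9, 0)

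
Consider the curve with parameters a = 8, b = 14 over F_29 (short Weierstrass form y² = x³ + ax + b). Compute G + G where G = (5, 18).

tangent at (5, 18): λ = (3·5² + 8)/(2·18) ≡ 25/7. 7⁻¹ ≡ 25 (mod 29), so λ ≡ 25·25 ≡ 16.
  x = λ² - 5 - 5 = 256 - 10 ≡ 14; y = λ·(5 - 14) - 18 ≡ 12. → (14, 12)

(14, 12)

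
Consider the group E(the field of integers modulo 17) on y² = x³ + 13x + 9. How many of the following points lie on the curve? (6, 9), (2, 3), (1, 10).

(6, 9): 9² ≡ 13, rhs ≡ 14 → off.
(2, 3): 3² ≡ 9, rhs ≡ 9 → on.
(1, 10): 10² ≡ 15, rhs ≡ 6 → off.

1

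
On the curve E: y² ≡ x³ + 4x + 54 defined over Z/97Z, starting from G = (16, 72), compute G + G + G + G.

Double-and-add on 4 = (100)₂. Start with G = (16, 72) for the leading 1-bit.
double: tangent at (16, 72): λ = (3·16² + 4)/(2·72) ≡ 93/47. 47⁻¹ ≡ 64 (mod 97), so λ ≡ 93·64 ≡ 35.
  x = λ² - 16 - 16 = 1225 - 32 ≡ 29; y = λ·(16 - 29) - 72 ≡ 55. → (29, 55)
double: tangent at (29, 55): λ = (3·29² + 4)/(2·55) ≡ 5/13. 13⁻¹ ≡ 15 (mod 97) since 13·15 = 195 ≡ 1, so λ ≡ 5·15 ≡ 75.
  x = λ² - 29 - 29 = 5625 - 58 ≡ 38; y = λ·(29 - 38) - 55 ≡ 46. → (38, 46)

(38, 46)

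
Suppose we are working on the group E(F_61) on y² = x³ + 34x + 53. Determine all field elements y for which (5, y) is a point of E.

none

x³ + 34x + 53 = 348 ≡ 43 (mod 61).
43 is a non-residue mod 61; no y exists.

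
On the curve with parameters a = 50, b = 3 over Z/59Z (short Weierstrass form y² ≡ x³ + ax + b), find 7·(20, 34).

Write P = (20, 34).
Repeated addition: build up to 7P.
2P: tangent at (20, 34): λ = (3·20² + 50)/(2·34) ≡ 11/9. 9⁻¹ ≡ 46 (mod 59), so λ ≡ 11·46 ≡ 34.
  x = λ² - 20 - 20 = 1156 - 40 ≡ 54; y = λ·(20 - 54) - 34 ≡ 49. → (54, 49)
3P: (54, 49) + (20, 34). λ = (34 - 49)/(20 - 54) ≡ 44/25 mod 59. 25⁻¹ ≡ 26 (mod 59) since 25·26 = 650 ≡ 1, so λ ≡ 23.
  x = λ² - 54 - 20 = 529 - 74 ≡ 42; y = λ·(54 - 42) - 49 ≡ 50. → (42, 50)
4P: (42, 50) + (20, 34). λ = (34 - 50)/(20 - 42) ≡ 43/37 mod 59. 37⁻¹ ≡ 8 (mod 59) since 37·8 = 296 ≡ 1, so λ ≡ 49.
  x = λ² - 42 - 20 = 2401 - 62 ≡ 38; y = λ·(42 - 38) - 50 ≡ 28. → (38, 28)
5P: (38, 28) + (20, 34). λ = (34 - 28)/(20 - 38) ≡ 6/41 mod 59. 41⁻¹ ≡ 36 (mod 59) since 41·36 = 1476 ≡ 1, so λ ≡ 39.
  x = λ² - 38 - 20 = 1521 - 58 ≡ 47; y = λ·(38 - 47) - 28 ≡ 34. → (47, 34)
6P: (47, 34) + (20, 34). λ = (34 - 34)/(20 - 47) ≡ 0/32 mod 59. 32⁻¹ ≡ 24 (mod 59), so λ ≡ 0.
  x = λ² - 47 - 20 = 0 - 67 ≡ 51; y = λ·(47 - 51) - 34 ≡ 25. → (51, 25)
7P: (51, 25) + (20, 34). λ = (34 - 25)/(20 - 51) ≡ 9/28 mod 59. 28⁻¹ ≡ 19 (mod 59), so λ ≡ 53.
  x = λ² - 51 - 20 = 2809 - 71 ≡ 24; y = λ·(51 - 24) - 25 ≡ 49. → (24, 49)

(24, 49)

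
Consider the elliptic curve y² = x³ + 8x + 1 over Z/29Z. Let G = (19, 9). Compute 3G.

(2, 24)

Repeated addition: build up to 3G.
2G: tangent at (19, 9): λ = (3·19² + 8)/(2·9) ≡ 18/18. 18⁻¹ ≡ 21 (mod 29), so λ ≡ 18·21 ≡ 1.
  x = λ² - 19 - 19 = 1 - 38 ≡ 21; y = λ·(19 - 21) - 9 ≡ 18. → (21, 18)
3G: (21, 18) + (19, 9). λ = (9 - 18)/(19 - 21) ≡ 20/27 mod 29. 27⁻¹ ≡ 14 (mod 29) since 27·14 = 378 ≡ 1, so λ ≡ 19.
  x = λ² - 21 - 19 = 361 - 40 ≡ 2; y = λ·(21 - 2) - 18 ≡ 24. → (2, 24)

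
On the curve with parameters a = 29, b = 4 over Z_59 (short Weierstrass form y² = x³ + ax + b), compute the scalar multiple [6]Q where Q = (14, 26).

(28, 42)

Repeated addition: build up to 6Q.
2Q: tangent at (14, 26): λ = (3·14² + 29)/(2·26) ≡ 27/52. 52⁻¹ ≡ 42 (mod 59) since 52·42 = 2184 ≡ 1, so λ ≡ 27·42 ≡ 13.
  x = λ² - 14 - 14 = 169 - 28 ≡ 23; y = λ·(14 - 23) - 26 ≡ 34. → (23, 34)
3Q: (23, 34) + (14, 26). λ = (26 - 34)/(14 - 23) ≡ 51/50 mod 59. 50⁻¹ ≡ 13 (mod 59), so λ ≡ 14.
  x = λ² - 23 - 14 = 196 - 37 ≡ 41; y = λ·(23 - 41) - 34 ≡ 9. → (41, 9)
4Q: (41, 9) + (14, 26). λ = (26 - 9)/(14 - 41) ≡ 17/32 mod 59. 32⁻¹ ≡ 24 (mod 59), so λ ≡ 54.
  x = λ² - 41 - 14 = 2916 - 55 ≡ 29; y = λ·(41 - 29) - 9 ≡ 49. → (29, 49)
5Q: (29, 49) + (14, 26). λ = (26 - 49)/(14 - 29) ≡ 36/44 mod 59. 44⁻¹ ≡ 55 (mod 59) since 44·55 = 2420 ≡ 1, so λ ≡ 33.
  x = λ² - 29 - 14 = 1089 - 43 ≡ 43; y = λ·(29 - 43) - 49 ≡ 20. → (43, 20)
6Q: (43, 20) + (14, 26). λ = (26 - 20)/(14 - 43) ≡ 6/30 mod 59. 30⁻¹ ≡ 2 (mod 59), so λ ≡ 12.
  x = λ² - 43 - 14 = 144 - 57 ≡ 28; y = λ·(43 - 28) - 20 ≡ 42. → (28, 42)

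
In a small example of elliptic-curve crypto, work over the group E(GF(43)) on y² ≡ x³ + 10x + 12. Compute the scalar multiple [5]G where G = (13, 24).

(15, 22)

Double-and-add on 5 = (101)₂. Start with G = (13, 24) for the leading 1-bit.
double: tangent at (13, 24): λ = (3·13² + 10)/(2·24) ≡ 1/5. 5⁻¹ ≡ 26 (mod 43) since 5·26 = 130 ≡ 1, so λ ≡ 1·26 ≡ 26.
  x = λ² - 13 - 13 = 676 - 26 ≡ 5; y = λ·(13 - 5) - 24 ≡ 12. → (5, 12)
double: tangent at (5, 12): λ = (3·5² + 10)/(2·12) ≡ 42/24. 24⁻¹ ≡ 9 (mod 43) since 24·9 = 216 ≡ 1, so λ ≡ 42·9 ≡ 34.
  x = λ² - 5 - 5 = 1156 - 10 ≡ 28; y = λ·(5 - 28) - 12 ≡ 23. → (28, 23)
add G: (28, 23) + (13, 24). λ = (24 - 23)/(13 - 28) ≡ 1/28 mod 43. 28⁻¹ ≡ 20 (mod 43), so λ ≡ 20.
  x = λ² - 28 - 13 = 400 - 41 ≡ 15; y = λ·(28 - 15) - 23 ≡ 22. → (15, 22)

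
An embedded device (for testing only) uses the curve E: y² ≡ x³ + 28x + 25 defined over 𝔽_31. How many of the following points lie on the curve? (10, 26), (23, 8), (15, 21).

2

(10, 26): 26² ≡ 25, rhs ≡ 3 → off.
(23, 8): 8² ≡ 2, rhs ≡ 2 → on.
(15, 21): 21² ≡ 7, rhs ≡ 7 → on.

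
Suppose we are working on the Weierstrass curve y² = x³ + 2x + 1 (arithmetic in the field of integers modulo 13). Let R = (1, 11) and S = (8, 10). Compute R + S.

(8, 3)

(1, 11) + (8, 10). λ = (10 - 11)/(8 - 1) ≡ 12/7 mod 13. 7⁻¹ ≡ 2 (mod 13) since 7·2 = 14 ≡ 1, so λ ≡ 11.
  x = λ² - 1 - 8 = 121 - 9 ≡ 8; y = λ·(1 - 8) - 11 ≡ 3. → (8, 3)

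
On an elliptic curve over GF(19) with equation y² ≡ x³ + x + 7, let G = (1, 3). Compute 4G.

Repeated addition: build up to 4G.
2G: tangent at (1, 3): λ = (3·1² + 1)/(2·3) ≡ 4/6. 6⁻¹ ≡ 16 (mod 19) since 6·16 = 96 ≡ 1, so λ ≡ 4·16 ≡ 7.
  x = λ² - 1 - 1 = 49 - 2 ≡ 9; y = λ·(1 - 9) - 3 ≡ 17. → (9, 17)
3G: (9, 17) + (1, 3). λ = (3 - 17)/(1 - 9) ≡ 5/11 mod 19. 11⁻¹ ≡ 7 (mod 19), so λ ≡ 16.
  x = λ² - 9 - 1 = 256 - 10 ≡ 18; y = λ·(9 - 18) - 17 ≡ 10. → (18, 10)
4G: (18, 10) + (1, 3). λ = (3 - 10)/(1 - 18) ≡ 12/2 mod 19. 2⁻¹ ≡ 10 (mod 19) since 2·10 = 20 ≡ 1, so λ ≡ 6.
  x = λ² - 18 - 1 = 36 - 19 ≡ 17; y = λ·(18 - 17) - 10 ≡ 15. → (17, 15)

(17, 15)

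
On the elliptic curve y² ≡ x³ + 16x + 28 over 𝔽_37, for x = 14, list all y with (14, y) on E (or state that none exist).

6, 31

x³ + 16x + 28 = 2996 ≡ 36 (mod 37).
Square roots of 36 mod 37: 6 and 31 (since 6² = 36 ≡ 36).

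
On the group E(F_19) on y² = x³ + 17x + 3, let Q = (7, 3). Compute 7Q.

Double-and-add on 7 = (111)₂. Start with Q = (7, 3) for the leading 1-bit.
double: tangent at (7, 3): λ = (3·7² + 17)/(2·3) ≡ 12/6. 6⁻¹ ≡ 16 (mod 19) since 6·16 = 96 ≡ 1, so λ ≡ 12·16 ≡ 2.
  x = λ² - 7 - 7 = 4 - 14 ≡ 9; y = λ·(7 - 9) - 3 ≡ 12. → (9, 12)
add Q: (9, 12) + (7, 3). λ = (3 - 12)/(7 - 9) ≡ 10/17 mod 19. 17⁻¹ ≡ 9 (mod 19) since 17·9 = 153 ≡ 1, so λ ≡ 14.
  x = λ² - 9 - 7 = 196 - 16 ≡ 9; y = λ·(9 - 9) - 12 ≡ 7. → (9, 7)
double: tangent at (9, 7): λ = (3·9² + 17)/(2·7) ≡ 13/14. 14⁻¹ ≡ 15 (mod 19), so λ ≡ 13·15 ≡ 5.
  x = λ² - 9 - 9 = 25 - 18 ≡ 7; y = λ·(9 - 7) - 7 ≡ 3. → (7, 3)
add Q: tangent at (7, 3): λ = (3·7² + 17)/(2·3) ≡ 12/6. 6⁻¹ ≡ 16 (mod 19) since 6·16 = 96 ≡ 1, so λ ≡ 12·16 ≡ 2.
  x = λ² - 7 - 7 = 4 - 14 ≡ 9; y = λ·(7 - 9) - 3 ≡ 12. → (9, 12)

(9, 12)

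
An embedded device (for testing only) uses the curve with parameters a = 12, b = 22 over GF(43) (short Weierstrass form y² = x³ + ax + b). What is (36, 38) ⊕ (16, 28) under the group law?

(36, 38) + (16, 28). λ = (28 - 38)/(16 - 36) ≡ 33/23 mod 43. 23⁻¹ ≡ 15 (mod 43), so λ ≡ 22.
  x = λ² - 36 - 16 = 484 - 52 ≡ 2; y = λ·(36 - 2) - 38 ≡ 22. → (2, 22)

(2, 22)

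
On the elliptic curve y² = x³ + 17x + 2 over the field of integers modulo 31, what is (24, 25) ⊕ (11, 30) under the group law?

(0, 23)

(24, 25) + (11, 30). λ = (30 - 25)/(11 - 24) ≡ 5/18 mod 31. 18⁻¹ ≡ 19 (mod 31), so λ ≡ 2.
  x = λ² - 24 - 11 = 4 - 35 ≡ 0; y = λ·(24 - 0) - 25 ≡ 23. → (0, 23)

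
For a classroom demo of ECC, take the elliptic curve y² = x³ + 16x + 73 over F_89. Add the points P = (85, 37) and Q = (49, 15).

(85, 37) + (49, 15). λ = (15 - 37)/(49 - 85) ≡ 67/53 mod 89. 53⁻¹ ≡ 42 (mod 89), so λ ≡ 55.
  x = λ² - 85 - 49 = 3025 - 134 ≡ 43; y = λ·(85 - 43) - 37 ≡ 48. → (43, 48)

(43, 48)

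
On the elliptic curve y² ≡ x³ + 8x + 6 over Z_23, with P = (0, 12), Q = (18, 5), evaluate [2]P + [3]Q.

First 2P:
Repeated addition: build up to 2P.
2P: tangent at (0, 12): λ = (3·0² + 8)/(2·12) ≡ 8/1. 1⁻¹ ≡ 1 (mod 23), so λ ≡ 8·1 ≡ 8.
  x = λ² - 0 - 0 = 64 - 0 ≡ 18; y = λ·(0 - 18) - 12 ≡ 5. → (18, 5)
2P = (18, 5).
Next 3Q:
Repeated addition: build up to 3Q.
2Q: tangent at (18, 5): λ = (3·18² + 8)/(2·5) ≡ 14/10. 10⁻¹ ≡ 7 (mod 23), so λ ≡ 14·7 ≡ 6.
  x = λ² - 18 - 18 = 36 - 36 ≡ 0; y = λ·(18 - 0) - 5 ≡ 11. → (0, 11)
3Q: (0, 11) + (18, 5). λ = (5 - 11)/(18 - 0) ≡ 17/18 mod 23. 18⁻¹ ≡ 9 (mod 23), so λ ≡ 15.
  x = λ² - 0 - 18 = 225 - 18 ≡ 0; y = λ·(0 - 0) - 11 ≡ 12. → (0, 12)
3Q = (0, 12).
Finally 2P + 3Q:
(18, 5) + (0, 12). λ = (12 - 5)/(0 - 18) ≡ 7/5 mod 23. 5⁻¹ ≡ 14 (mod 23) since 5·14 = 70 ≡ 1, so λ ≡ 6.
  x = λ² - 18 - 0 = 36 - 18 ≡ 18; y = λ·(18 - 18) - 5 ≡ 18. → (18, 18)

(18, 18)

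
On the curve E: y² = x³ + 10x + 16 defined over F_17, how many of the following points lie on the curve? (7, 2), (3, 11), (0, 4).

2

(7, 2): 2² ≡ 4, rhs ≡ 4 → on.
(3, 11): 11² ≡ 2, rhs ≡ 5 → off.
(0, 4): 4² ≡ 16, rhs ≡ 16 → on.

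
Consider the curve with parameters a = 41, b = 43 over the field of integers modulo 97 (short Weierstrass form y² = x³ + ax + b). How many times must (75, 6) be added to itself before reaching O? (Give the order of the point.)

7

2P: tangent at (75, 6): λ = (3·75² + 41)/(2·6) ≡ 38/12. 12⁻¹ ≡ 89 (mod 97) since 12·89 = 1068 ≡ 1, so λ ≡ 38·89 ≡ 84.
  x = λ² - 75 - 75 = 7056 - 150 ≡ 19; y = λ·(75 - 19) - 6 ≡ 42. → (19, 42)
3P: (19, 42) + (75, 6). λ = (6 - 42)/(75 - 19) ≡ 61/56 mod 97. 56⁻¹ ≡ 26 (mod 97), so λ ≡ 34.
  x = λ² - 19 - 75 = 1156 - 94 ≡ 92; y = λ·(19 - 92) - 42 ≡ 95. → (92, 95)
4P: (92, 95) + (75, 6). λ = (6 - 95)/(75 - 92) ≡ 8/80 mod 97. 80⁻¹ ≡ 57 (mod 97), so λ ≡ 68.
  x = λ² - 92 - 75 = 4624 - 167 ≡ 92; y = λ·(92 - 92) - 95 ≡ 2. → (92, 2)
5P: (92, 2) + (75, 6). λ = (6 - 2)/(75 - 92) ≡ 4/80 mod 97. 80⁻¹ ≡ 57 (mod 97) since 80·57 = 4560 ≡ 1, so λ ≡ 34.
  x = λ² - 92 - 75 = 1156 - 167 ≡ 19; y = λ·(92 - 19) - 2 ≡ 55. → (19, 55)
6P: (19, 55) + (75, 6). λ = (6 - 55)/(75 - 19) ≡ 48/56 mod 97. 56⁻¹ ≡ 26 (mod 97), so λ ≡ 84.
  x = λ² - 19 - 75 = 7056 - 94 ≡ 75; y = λ·(19 - 75) - 55 ≡ 91. → (75, 91)
7P: (75, 91) + (75, 6): same x and y₁ ≡ -y₂, so the sum is O.
7P = O, so the order is 7.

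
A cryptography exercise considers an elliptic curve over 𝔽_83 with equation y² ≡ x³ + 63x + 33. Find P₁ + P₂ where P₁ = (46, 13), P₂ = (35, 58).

(46, 13) + (35, 58). λ = (58 - 13)/(35 - 46) ≡ 45/72 mod 83. 72⁻¹ ≡ 15 (mod 83), so λ ≡ 11.
  x = λ² - 46 - 35 = 121 - 81 ≡ 40; y = λ·(46 - 40) - 13 ≡ 53. → (40, 53)

(40, 53)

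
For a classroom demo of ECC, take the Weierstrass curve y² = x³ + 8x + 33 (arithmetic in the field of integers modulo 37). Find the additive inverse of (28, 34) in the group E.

(28, 3)

-(28, 34) = (28, -34 mod 37) = (28, 3).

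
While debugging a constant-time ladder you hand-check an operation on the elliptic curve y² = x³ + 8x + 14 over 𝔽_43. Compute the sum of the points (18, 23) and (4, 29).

(1, 25)

(18, 23) + (4, 29). λ = (29 - 23)/(4 - 18) ≡ 6/29 mod 43. 29⁻¹ ≡ 3 (mod 43) since 29·3 = 87 ≡ 1, so λ ≡ 18.
  x = λ² - 18 - 4 = 324 - 22 ≡ 1; y = λ·(18 - 1) - 23 ≡ 25. → (1, 25)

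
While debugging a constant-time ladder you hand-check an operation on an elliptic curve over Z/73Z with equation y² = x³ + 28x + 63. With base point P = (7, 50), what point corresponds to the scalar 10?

Double-and-add on 10 = (1010)₂. Start with P = (7, 50) for the leading 1-bit.
double: tangent at (7, 50): λ = (3·7² + 28)/(2·50) ≡ 29/27. 27⁻¹ ≡ 46 (mod 73) since 27·46 = 1242 ≡ 1, so λ ≡ 29·46 ≡ 20.
  x = λ² - 7 - 7 = 400 - 14 ≡ 21; y = λ·(7 - 21) - 50 ≡ 35. → (21, 35)
double: tangent at (21, 35): λ = (3·21² + 28)/(2·35) ≡ 37/70. 70⁻¹ ≡ 24 (mod 73), so λ ≡ 37·24 ≡ 12.
  x = λ² - 21 - 21 = 144 - 42 ≡ 29; y = λ·(21 - 29) - 35 ≡ 15. → (29, 15)
add P: (29, 15) + (7, 50). λ = (50 - 15)/(7 - 29) ≡ 35/51 mod 73. 51⁻¹ ≡ 63 (mod 73), so λ ≡ 15.
  x = λ² - 29 - 7 = 225 - 36 ≡ 43; y = λ·(29 - 43) - 15 ≡ 67. → (43, 67)
double: tangent at (43, 67): λ = (3·43² + 28)/(2·67) ≡ 27/61. 61⁻¹ ≡ 6 (mod 73), so λ ≡ 27·6 ≡ 16.
  x = λ² - 43 - 43 = 256 - 86 ≡ 24; y = λ·(43 - 24) - 67 ≡ 18. → (24, 18)

(24, 18)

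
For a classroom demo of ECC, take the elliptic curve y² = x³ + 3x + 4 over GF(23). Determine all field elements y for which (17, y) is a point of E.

x³ + 3x + 4 = 4968 ≡ 0 (mod 23).
Only y = 0 satisfies y² ≡ 0.

0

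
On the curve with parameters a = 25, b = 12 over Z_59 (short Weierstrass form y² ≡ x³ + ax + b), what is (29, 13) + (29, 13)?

tangent at (29, 13): λ = (3·29² + 25)/(2·13) ≡ 11/26. 26⁻¹ ≡ 25 (mod 59), so λ ≡ 11·25 ≡ 39.
  x = λ² - 29 - 29 = 1521 - 58 ≡ 47; y = λ·(29 - 47) - 13 ≡ 52. → (47, 52)

(47, 52)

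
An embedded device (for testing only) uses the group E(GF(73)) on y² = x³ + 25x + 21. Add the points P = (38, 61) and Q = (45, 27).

(38, 61) + (45, 27). λ = (27 - 61)/(45 - 38) ≡ 39/7 mod 73. 7⁻¹ ≡ 21 (mod 73), so λ ≡ 16.
  x = λ² - 38 - 45 = 256 - 83 ≡ 27; y = λ·(38 - 27) - 61 ≡ 42. → (27, 42)

(27, 42)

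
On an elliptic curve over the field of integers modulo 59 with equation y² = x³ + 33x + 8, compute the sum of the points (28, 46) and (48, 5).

(8, 31)

(28, 46) + (48, 5). λ = (5 - 46)/(48 - 28) ≡ 18/20 mod 59. 20⁻¹ ≡ 3 (mod 59), so λ ≡ 54.
  x = λ² - 28 - 48 = 2916 - 76 ≡ 8; y = λ·(28 - 8) - 46 ≡ 31. → (8, 31)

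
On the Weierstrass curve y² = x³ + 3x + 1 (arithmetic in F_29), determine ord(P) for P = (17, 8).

2P: tangent at (17, 8): λ = (3·17² + 3)/(2·8) ≡ 0/16. 16⁻¹ ≡ 20 (mod 29), so λ ≡ 0·20 ≡ 0.
  x = λ² - 17 - 17 = 0 - 34 ≡ 24; y = λ·(17 - 24) - 8 ≡ 21. → (24, 21)
3P: (24, 21) + (17, 8). λ = (8 - 21)/(17 - 24) ≡ 16/22 mod 29. 22⁻¹ ≡ 4 (mod 29), so λ ≡ 6.
  x = λ² - 24 - 17 = 36 - 41 ≡ 24; y = λ·(24 - 24) - 21 ≡ 8. → (24, 8)
4P: (24, 8) + (17, 8). λ = (8 - 8)/(17 - 24) ≡ 0/22 mod 29. 22⁻¹ ≡ 4 (mod 29), so λ ≡ 0.
  x = λ² - 24 - 17 = 0 - 41 ≡ 17; y = λ·(24 - 17) - 8 ≡ 21. → (17, 21)
5P: (17, 21) + (17, 8): same x and y₁ ≡ -y₂, so the sum is O.
5P = O, so the order is 5.

5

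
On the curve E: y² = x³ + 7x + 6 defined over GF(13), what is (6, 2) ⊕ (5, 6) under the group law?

(5, 7)

(6, 2) + (5, 6). λ = (6 - 2)/(5 - 6) ≡ 4/12 mod 13. 12⁻¹ ≡ 12 (mod 13), so λ ≡ 9.
  x = λ² - 6 - 5 = 81 - 11 ≡ 5; y = λ·(6 - 5) - 2 ≡ 7. → (5, 7)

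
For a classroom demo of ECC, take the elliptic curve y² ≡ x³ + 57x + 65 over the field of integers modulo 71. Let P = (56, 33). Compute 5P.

(30, 34)

Repeated addition: build up to 5P.
2P: tangent at (56, 33): λ = (3·56² + 57)/(2·33) ≡ 22/66. 66⁻¹ ≡ 14 (mod 71), so λ ≡ 22·14 ≡ 24.
  x = λ² - 56 - 56 = 576 - 112 ≡ 38; y = λ·(56 - 38) - 33 ≡ 44. → (38, 44)
3P: (38, 44) + (56, 33). λ = (33 - 44)/(56 - 38) ≡ 60/18 mod 71. 18⁻¹ ≡ 4 (mod 71), so λ ≡ 27.
  x = λ² - 38 - 56 = 729 - 94 ≡ 67; y = λ·(38 - 67) - 44 ≡ 25. → (67, 25)
4P: (67, 25) + (56, 33). λ = (33 - 25)/(56 - 67) ≡ 8/60 mod 71. 60⁻¹ ≡ 58 (mod 71), so λ ≡ 38.
  x = λ² - 67 - 56 = 1444 - 123 ≡ 43; y = λ·(67 - 43) - 25 ≡ 35. → (43, 35)
5P: (43, 35) + (56, 33). λ = (33 - 35)/(56 - 43) ≡ 69/13 mod 71. 13⁻¹ ≡ 11 (mod 71), so λ ≡ 49.
  x = λ² - 43 - 56 = 2401 - 99 ≡ 30; y = λ·(43 - 30) - 35 ≡ 34. → (30, 34)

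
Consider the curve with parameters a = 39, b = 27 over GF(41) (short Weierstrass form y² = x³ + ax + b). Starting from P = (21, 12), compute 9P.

(15, 16)

Repeated addition: build up to 9P.
2P: tangent at (21, 12): λ = (3·21² + 39)/(2·12) ≡ 9/24. 24⁻¹ ≡ 12 (mod 41), so λ ≡ 9·12 ≡ 26.
  x = λ² - 21 - 21 = 676 - 42 ≡ 19; y = λ·(21 - 19) - 12 ≡ 40. → (19, 40)
3P: (19, 40) + (21, 12). λ = (12 - 40)/(21 - 19) ≡ 13/2 mod 41. 2⁻¹ ≡ 21 (mod 41) since 2·21 = 42 ≡ 1, so λ ≡ 27.
  x = λ² - 19 - 21 = 729 - 40 ≡ 33; y = λ·(19 - 33) - 40 ≡ 33. → (33, 33)
4P: (33, 33) + (21, 12). λ = (12 - 33)/(21 - 33) ≡ 20/29 mod 41. 29⁻¹ ≡ 17 (mod 41) since 29·17 = 493 ≡ 1, so λ ≡ 12.
  x = λ² - 33 - 21 = 144 - 54 ≡ 8; y = λ·(33 - 8) - 33 ≡ 21. → (8, 21)
5P: (8, 21) + (21, 12). λ = (12 - 21)/(21 - 8) ≡ 32/13 mod 41. 13⁻¹ ≡ 19 (mod 41), so λ ≡ 34.
  x = λ² - 8 - 21 = 1156 - 29 ≡ 20; y = λ·(8 - 20) - 21 ≡ 22. → (20, 22)
6P: (20, 22) + (21, 12). λ = (12 - 22)/(21 - 20) ≡ 31/1 mod 41. 1⁻¹ ≡ 1 (mod 41) since 1·1 = 1 ≡ 1, so λ ≡ 31.
  x = λ² - 20 - 21 = 961 - 41 ≡ 18; y = λ·(20 - 18) - 22 ≡ 40. → (18, 40)
7P: (18, 40) + (21, 12). λ = (12 - 40)/(21 - 18) ≡ 13/3 mod 41. 3⁻¹ ≡ 14 (mod 41), so λ ≡ 18.
  x = λ² - 18 - 21 = 324 - 39 ≡ 39; y = λ·(18 - 39) - 40 ≡ 33. → (39, 33)
8P: (39, 33) + (21, 12). λ = (12 - 33)/(21 - 39) ≡ 20/23 mod 41. 23⁻¹ ≡ 25 (mod 41), so λ ≡ 8.
  x = λ² - 39 - 21 = 64 - 60 ≡ 4; y = λ·(39 - 4) - 33 ≡ 1. → (4, 1)
9P: (4, 1) + (21, 12). λ = (12 - 1)/(21 - 4) ≡ 11/17 mod 41. 17⁻¹ ≡ 29 (mod 41) since 17·29 = 493 ≡ 1, so λ ≡ 32.
  x = λ² - 4 - 21 = 1024 - 25 ≡ 15; y = λ·(4 - 15) - 1 ≡ 16. → (15, 16)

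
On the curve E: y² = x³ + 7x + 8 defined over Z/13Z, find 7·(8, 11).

Write P = (8, 11).
Double-and-add on 7 = (111)₂. Start with P = (8, 11) for the leading 1-bit.
double: tangent at (8, 11): λ = (3·8² + 7)/(2·11) ≡ 4/9. 9⁻¹ ≡ 3 (mod 13) since 9·3 = 27 ≡ 1, so λ ≡ 4·3 ≡ 12.
  x = λ² - 8 - 8 = 144 - 16 ≡ 11; y = λ·(8 - 11) - 11 ≡ 5. → (11, 5)
add P: (11, 5) + (8, 11). λ = (11 - 5)/(8 - 11) ≡ 6/10 mod 13. 10⁻¹ ≡ 4 (mod 13), so λ ≡ 11.
  x = λ² - 11 - 8 = 121 - 19 ≡ 11; y = λ·(11 - 11) - 5 ≡ 8. → (11, 8)
double: tangent at (11, 8): λ = (3·11² + 7)/(2·8) ≡ 6/3. 3⁻¹ ≡ 9 (mod 13) since 3·9 = 27 ≡ 1, so λ ≡ 6·9 ≡ 2.
  x = λ² - 11 - 11 = 4 - 22 ≡ 8; y = λ·(11 - 8) - 8 ≡ 11. → (8, 11)
add P: tangent at (8, 11): λ = (3·8² + 7)/(2·11) ≡ 4/9. 9⁻¹ ≡ 3 (mod 13) since 9·3 = 27 ≡ 1, so λ ≡ 4·3 ≡ 12.
  x = λ² - 8 - 8 = 144 - 16 ≡ 11; y = λ·(8 - 11) - 11 ≡ 5. → (11, 5)

(11, 5)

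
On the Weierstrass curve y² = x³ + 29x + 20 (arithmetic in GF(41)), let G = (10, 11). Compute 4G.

Double-and-add on 4 = (100)₂. Start with G = (10, 11) for the leading 1-bit.
double: tangent at (10, 11): λ = (3·10² + 29)/(2·11) ≡ 1/22. 22⁻¹ ≡ 28 (mod 41), so λ ≡ 1·28 ≡ 28.
  x = λ² - 10 - 10 = 784 - 20 ≡ 26; y = λ·(10 - 26) - 11 ≡ 33. → (26, 33)
double: tangent at (26, 33): λ = (3·26² + 29)/(2·33) ≡ 7/25. 25⁻¹ ≡ 23 (mod 41), so λ ≡ 7·23 ≡ 38.
  x = λ² - 26 - 26 = 1444 - 52 ≡ 39; y = λ·(26 - 39) - 33 ≡ 6. → (39, 6)

(39, 6)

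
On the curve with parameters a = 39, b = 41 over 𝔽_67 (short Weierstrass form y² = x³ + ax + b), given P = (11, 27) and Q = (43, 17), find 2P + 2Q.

(49, 41)

First 2P:
Repeated addition: build up to 2P.
2P: tangent at (11, 27): λ = (3·11² + 39)/(2·27) ≡ 0/54. 54⁻¹ ≡ 36 (mod 67), so λ ≡ 0·36 ≡ 0.
  x = λ² - 11 - 11 = 0 - 22 ≡ 45; y = λ·(11 - 45) - 27 ≡ 40. → (45, 40)
2P = (45, 40).
Next 2Q:
Repeated addition: build up to 2Q.
2Q: tangent at (43, 17): λ = (3·43² + 39)/(2·17) ≡ 25/34. 34⁻¹ ≡ 2 (mod 67), so λ ≡ 25·2 ≡ 50.
  x = λ² - 43 - 43 = 2500 - 86 ≡ 2; y = λ·(43 - 2) - 17 ≡ 23. → (2, 23)
2Q = (2, 23).
Finally 2P + 2Q:
(45, 40) + (2, 23). λ = (23 - 40)/(2 - 45) ≡ 50/24 mod 67. 24⁻¹ ≡ 14 (mod 67), so λ ≡ 30.
  x = λ² - 45 - 2 = 900 - 47 ≡ 49; y = λ·(45 - 49) - 40 ≡ 41. → (49, 41)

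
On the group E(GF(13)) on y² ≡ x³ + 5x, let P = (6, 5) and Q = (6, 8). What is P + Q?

The two points share x = 6 and their y-coordinates satisfy 5 + 8 ≡ 0 (mod 13), so they are inverses. Their sum is ∞.

O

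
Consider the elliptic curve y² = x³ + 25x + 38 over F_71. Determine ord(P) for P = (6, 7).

7

2P: tangent at (6, 7): λ = (3·6² + 25)/(2·7) ≡ 62/14. 14⁻¹ ≡ 66 (mod 71) since 14·66 = 924 ≡ 1, so λ ≡ 62·66 ≡ 45.
  x = λ² - 6 - 6 = 2025 - 12 ≡ 25; y = λ·(6 - 25) - 7 ≡ 61. → (25, 61)
3P: (25, 61) + (6, 7). λ = (7 - 61)/(6 - 25) ≡ 17/52 mod 71. 52⁻¹ ≡ 56 (mod 71), so λ ≡ 29.
  x = λ² - 25 - 6 = 841 - 31 ≡ 29; y = λ·(25 - 29) - 61 ≡ 36. → (29, 36)
4P: (29, 36) + (6, 7). λ = (7 - 36)/(6 - 29) ≡ 42/48 mod 71. 48⁻¹ ≡ 37 (mod 71) since 48·37 = 1776 ≡ 1, so λ ≡ 63.
  x = λ² - 29 - 6 = 3969 - 35 ≡ 29; y = λ·(29 - 29) - 36 ≡ 35. → (29, 35)
5P: (29, 35) + (6, 7). λ = (7 - 35)/(6 - 29) ≡ 43/48 mod 71. 48⁻¹ ≡ 37 (mod 71), so λ ≡ 29.
  x = λ² - 29 - 6 = 841 - 35 ≡ 25; y = λ·(29 - 25) - 35 ≡ 10. → (25, 10)
6P: (25, 10) + (6, 7). λ = (7 - 10)/(6 - 25) ≡ 68/52 mod 71. 52⁻¹ ≡ 56 (mod 71) since 52·56 = 2912 ≡ 1, so λ ≡ 45.
  x = λ² - 25 - 6 = 2025 - 31 ≡ 6; y = λ·(25 - 6) - 10 ≡ 64. → (6, 64)
7P: (6, 64) + (6, 7): same x and y₁ ≡ -y₂, so the sum is ∞.
7P = ∞, so the order is 7.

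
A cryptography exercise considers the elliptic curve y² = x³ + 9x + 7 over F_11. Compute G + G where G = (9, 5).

tangent at (9, 5): λ = (3·9² + 9)/(2·5) ≡ 10/10. 10⁻¹ ≡ 10 (mod 11) since 10·10 = 100 ≡ 1, so λ ≡ 10·10 ≡ 1.
  x = λ² - 9 - 9 = 1 - 18 ≡ 5; y = λ·(9 - 5) - 5 ≡ 10. → (5, 10)

(5, 10)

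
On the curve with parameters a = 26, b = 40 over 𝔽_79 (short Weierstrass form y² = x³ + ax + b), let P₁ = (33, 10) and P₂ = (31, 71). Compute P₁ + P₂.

(17, 55)

(33, 10) + (31, 71). λ = (71 - 10)/(31 - 33) ≡ 61/77 mod 79. 77⁻¹ ≡ 39 (mod 79) since 77·39 = 3003 ≡ 1, so λ ≡ 9.
  x = λ² - 33 - 31 = 81 - 64 ≡ 17; y = λ·(33 - 17) - 10 ≡ 55. → (17, 55)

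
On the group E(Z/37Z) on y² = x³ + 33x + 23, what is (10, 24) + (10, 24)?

(17, 13)

tangent at (10, 24): λ = (3·10² + 33)/(2·24) ≡ 0/11. 11⁻¹ ≡ 27 (mod 37) since 11·27 = 297 ≡ 1, so λ ≡ 0·27 ≡ 0.
  x = λ² - 10 - 10 = 0 - 20 ≡ 17; y = λ·(10 - 17) - 24 ≡ 13. → (17, 13)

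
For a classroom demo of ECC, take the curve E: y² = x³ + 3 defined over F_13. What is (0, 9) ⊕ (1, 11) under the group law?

(3, 11)

(0, 9) + (1, 11). λ = (11 - 9)/(1 - 0) ≡ 2/1 mod 13. 1⁻¹ ≡ 1 (mod 13), so λ ≡ 2.
  x = λ² - 0 - 1 = 4 - 1 ≡ 3; y = λ·(0 - 3) - 9 ≡ 11. → (3, 11)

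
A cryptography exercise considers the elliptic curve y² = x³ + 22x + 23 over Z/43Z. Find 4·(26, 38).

Write P = (26, 38).
Double-and-add on 4 = (100)₂. Start with P = (26, 38) for the leading 1-bit.
double: tangent at (26, 38): λ = (3·26² + 22)/(2·38) ≡ 29/33. 33⁻¹ ≡ 30 (mod 43) since 33·30 = 990 ≡ 1, so λ ≡ 29·30 ≡ 10.
  x = λ² - 26 - 26 = 100 - 52 ≡ 5; y = λ·(26 - 5) - 38 ≡ 0. → (5, 0)
double: (5, 0) + (5, 0): same x and y₁ ≡ -y₂, so the sum is O.

O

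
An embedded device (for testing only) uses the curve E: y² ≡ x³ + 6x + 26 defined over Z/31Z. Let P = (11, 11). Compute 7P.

(7, 16)

Repeated addition: build up to 7P.
2P: tangent at (11, 11): λ = (3·11² + 6)/(2·11) ≡ 28/22. 22⁻¹ ≡ 24 (mod 31), so λ ≡ 28·24 ≡ 21.
  x = λ² - 11 - 11 = 441 - 22 ≡ 16; y = λ·(11 - 16) - 11 ≡ 8. → (16, 8)
3P: (16, 8) + (11, 11). λ = (11 - 8)/(11 - 16) ≡ 3/26 mod 31. 26⁻¹ ≡ 6 (mod 31), so λ ≡ 18.
  x = λ² - 16 - 11 = 324 - 27 ≡ 18; y = λ·(16 - 18) - 8 ≡ 18. → (18, 18)
4P: (18, 18) + (11, 11). λ = (11 - 18)/(11 - 18) ≡ 24/24 mod 31. 24⁻¹ ≡ 22 (mod 31), so λ ≡ 1.
  x = λ² - 18 - 11 = 1 - 29 ≡ 3; y = λ·(18 - 3) - 18 ≡ 28. → (3, 28)
5P: (3, 28) + (11, 11). λ = (11 - 28)/(11 - 3) ≡ 14/8 mod 31. 8⁻¹ ≡ 4 (mod 31) since 8·4 = 32 ≡ 1, so λ ≡ 25.
  x = λ² - 3 - 11 = 625 - 14 ≡ 22; y = λ·(3 - 22) - 28 ≡ 24. → (22, 24)
6P: (22, 24) + (11, 11). λ = (11 - 24)/(11 - 22) ≡ 18/20 mod 31. 20⁻¹ ≡ 14 (mod 31) since 20·14 = 280 ≡ 1, so λ ≡ 4.
  x = λ² - 22 - 11 = 16 - 33 ≡ 14; y = λ·(22 - 14) - 24 ≡ 8. → (14, 8)
7P: (14, 8) + (11, 11). λ = (11 - 8)/(11 - 14) ≡ 3/28 mod 31. 28⁻¹ ≡ 10 (mod 31), so λ ≡ 30.
  x = λ² - 14 - 11 = 900 - 25 ≡ 7; y = λ·(14 - 7) - 8 ≡ 16. → (7, 16)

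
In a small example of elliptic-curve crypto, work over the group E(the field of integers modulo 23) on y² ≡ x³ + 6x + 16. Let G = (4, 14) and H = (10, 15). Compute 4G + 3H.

First 4G:
Double-and-add on 4 = (100)₂. Start with G = (4, 14) for the leading 1-bit.
double: tangent at (4, 14): λ = (3·4² + 6)/(2·14) ≡ 8/5. 5⁻¹ ≡ 14 (mod 23) since 5·14 = 70 ≡ 1, so λ ≡ 8·14 ≡ 20.
  x = λ² - 4 - 4 = 400 - 8 ≡ 1; y = λ·(4 - 1) - 14 ≡ 0. → (1, 0)
double: (1, 0) + (1, 0): same x and y₁ ≡ -y₂, so the sum is O.
4G = O.
Next 3H:
Repeated addition: build up to 3H.
2H: tangent at (10, 15): λ = (3·10² + 6)/(2·15) ≡ 7/7. 7⁻¹ ≡ 10 (mod 23), so λ ≡ 7·10 ≡ 1.
  x = λ² - 10 - 10 = 1 - 20 ≡ 4; y = λ·(10 - 4) - 15 ≡ 14. → (4, 14)
3H: (4, 14) + (10, 15). λ = (15 - 14)/(10 - 4) ≡ 1/6 mod 23. 6⁻¹ ≡ 4 (mod 23), so λ ≡ 4.
  x = λ² - 4 - 10 = 16 - 14 ≡ 2; y = λ·(4 - 2) - 14 ≡ 17. → (2, 17)
3H = (2, 17).
Finally 4G + 3H:
O + (2, 17) = (2, 17) (identity).

(2, 17)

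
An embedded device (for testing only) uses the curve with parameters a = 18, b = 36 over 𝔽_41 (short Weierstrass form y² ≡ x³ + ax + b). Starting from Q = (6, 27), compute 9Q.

(8, 6)

Double-and-add on 9 = (1001)₂. Start with Q = (6, 27) for the leading 1-bit.
double: tangent at (6, 27): λ = (3·6² + 18)/(2·27) ≡ 3/13. 13⁻¹ ≡ 19 (mod 41) since 13·19 = 247 ≡ 1, so λ ≡ 3·19 ≡ 16.
  x = λ² - 6 - 6 = 256 - 12 ≡ 39; y = λ·(6 - 39) - 27 ≡ 19. → (39, 19)
double: tangent at (39, 19): λ = (3·39² + 18)/(2·19) ≡ 30/38. 38⁻¹ ≡ 27 (mod 41) since 38·27 = 1026 ≡ 1, so λ ≡ 30·27 ≡ 31.
  x = λ² - 39 - 39 = 961 - 78 ≡ 22; y = λ·(39 - 22) - 19 ≡ 16. → (22, 16)
double: tangent at (22, 16): λ = (3·22² + 18)/(2·16) ≡ 35/32. 32⁻¹ ≡ 9 (mod 41), so λ ≡ 35·9 ≡ 28.
  x = λ² - 22 - 22 = 784 - 44 ≡ 2; y = λ·(22 - 2) - 16 ≡ 11. → (2, 11)
add Q: (2, 11) + (6, 27). λ = (27 - 11)/(6 - 2) ≡ 16/4 mod 41. 4⁻¹ ≡ 31 (mod 41) since 4·31 = 124 ≡ 1, so λ ≡ 4.
  x = λ² - 2 - 6 = 16 - 8 ≡ 8; y = λ·(2 - 8) - 11 ≡ 6. → (8, 6)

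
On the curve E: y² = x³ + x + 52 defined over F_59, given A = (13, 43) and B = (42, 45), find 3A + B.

First 3A:
Repeated addition: build up to 3A.
2A: tangent at (13, 43): λ = (3·13² + 1)/(2·43) ≡ 36/27. 27⁻¹ ≡ 35 (mod 59), so λ ≡ 36·35 ≡ 21.
  x = λ² - 13 - 13 = 441 - 26 ≡ 2; y = λ·(13 - 2) - 43 ≡ 11. → (2, 11)
3A: (2, 11) + (13, 43). λ = (43 - 11)/(13 - 2) ≡ 32/11 mod 59. 11⁻¹ ≡ 43 (mod 59) since 11·43 = 473 ≡ 1, so λ ≡ 19.
  x = λ² - 2 - 13 = 361 - 15 ≡ 51; y = λ·(2 - 51) - 11 ≡ 2. → (51, 2)
3A = (51, 2).
Finally 3A + B:
(51, 2) + (42, 45). λ = (45 - 2)/(42 - 51) ≡ 43/50 mod 59. 50⁻¹ ≡ 13 (mod 59), so λ ≡ 28.
  x = λ² - 51 - 42 = 784 - 93 ≡ 42; y = λ·(51 - 42) - 2 ≡ 14. → (42, 14)

(42, 14)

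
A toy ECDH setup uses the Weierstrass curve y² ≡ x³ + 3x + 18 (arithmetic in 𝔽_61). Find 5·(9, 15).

Write Q = (9, 15).
Double-and-add on 5 = (101)₂. Start with Q = (9, 15) for the leading 1-bit.
double: tangent at (9, 15): λ = (3·9² + 3)/(2·15) ≡ 2/30. 30⁻¹ ≡ 59 (mod 61), so λ ≡ 2·59 ≡ 57.
  x = λ² - 9 - 9 = 3249 - 18 ≡ 59; y = λ·(9 - 59) - 15 ≡ 2. → (59, 2)
double: tangent at (59, 2): λ = (3·59² + 3)/(2·2) ≡ 15/4. 4⁻¹ ≡ 46 (mod 61), so λ ≡ 15·46 ≡ 19.
  x = λ² - 59 - 59 = 361 - 118 ≡ 60; y = λ·(59 - 60) - 2 ≡ 40. → (60, 40)
add Q: (60, 40) + (9, 15). λ = (15 - 40)/(9 - 60) ≡ 36/10 mod 61. 10⁻¹ ≡ 55 (mod 61) since 10·55 = 550 ≡ 1, so λ ≡ 28.
  x = λ² - 60 - 9 = 784 - 69 ≡ 44; y = λ·(60 - 44) - 40 ≡ 42. → (44, 42)

(44, 42)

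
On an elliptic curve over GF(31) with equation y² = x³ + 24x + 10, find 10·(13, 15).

(29, 4)

Write Q = (13, 15).
Double-and-add on 10 = (1010)₂. Start with Q = (13, 15) for the leading 1-bit.
double: tangent at (13, 15): λ = (3·13² + 24)/(2·15) ≡ 4/30. 30⁻¹ ≡ 30 (mod 31), so λ ≡ 4·30 ≡ 27.
  x = λ² - 13 - 13 = 729 - 26 ≡ 21; y = λ·(13 - 21) - 15 ≡ 17. → (21, 17)
double: tangent at (21, 17): λ = (3·21² + 24)/(2·17) ≡ 14/3. 3⁻¹ ≡ 21 (mod 31) since 3·21 = 63 ≡ 1, so λ ≡ 14·21 ≡ 15.
  x = λ² - 21 - 21 = 225 - 42 ≡ 28; y = λ·(21 - 28) - 17 ≡ 2. → (28, 2)
add Q: (28, 2) + (13, 15). λ = (15 - 2)/(13 - 28) ≡ 13/16 mod 31. 16⁻¹ ≡ 2 (mod 31), so λ ≡ 26.
  x = λ² - 28 - 13 = 676 - 41 ≡ 15; y = λ·(28 - 15) - 2 ≡ 26. → (15, 26)
double: tangent at (15, 26): λ = (3·15² + 24)/(2·26) ≡ 17/21. 21⁻¹ ≡ 3 (mod 31) since 21·3 = 63 ≡ 1, so λ ≡ 17·3 ≡ 20.
  x = λ² - 15 - 15 = 400 - 30 ≡ 29; y = λ·(15 - 29) - 26 ≡ 4. → (29, 4)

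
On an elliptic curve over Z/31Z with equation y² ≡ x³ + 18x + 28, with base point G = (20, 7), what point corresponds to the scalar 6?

(4, 28)

Repeated addition: build up to 6G.
2G: tangent at (20, 7): λ = (3·20² + 18)/(2·7) ≡ 9/14. 14⁻¹ ≡ 20 (mod 31), so λ ≡ 9·20 ≡ 25.
  x = λ² - 20 - 20 = 625 - 40 ≡ 27; y = λ·(20 - 27) - 7 ≡ 4. → (27, 4)
3G: (27, 4) + (20, 7). λ = (7 - 4)/(20 - 27) ≡ 3/24 mod 31. 24⁻¹ ≡ 22 (mod 31), so λ ≡ 4.
  x = λ² - 27 - 20 = 16 - 47 ≡ 0; y = λ·(27 - 0) - 4 ≡ 11. → (0, 11)
4G: (0, 11) + (20, 7). λ = (7 - 11)/(20 - 0) ≡ 27/20 mod 31. 20⁻¹ ≡ 14 (mod 31), so λ ≡ 6.
  x = λ² - 0 - 20 = 36 - 20 ≡ 16; y = λ·(0 - 16) - 11 ≡ 17. → (16, 17)
5G: (16, 17) + (20, 7). λ = (7 - 17)/(20 - 16) ≡ 21/4 mod 31. 4⁻¹ ≡ 8 (mod 31), so λ ≡ 13.
  x = λ² - 16 - 20 = 169 - 36 ≡ 9; y = λ·(16 - 9) - 17 ≡ 12. → (9, 12)
6G: (9, 12) + (20, 7). λ = (7 - 12)/(20 - 9) ≡ 26/11 mod 31. 11⁻¹ ≡ 17 (mod 31), so λ ≡ 8.
  x = λ² - 9 - 20 = 64 - 29 ≡ 4; y = λ·(9 - 4) - 12 ≡ 28. → (4, 28)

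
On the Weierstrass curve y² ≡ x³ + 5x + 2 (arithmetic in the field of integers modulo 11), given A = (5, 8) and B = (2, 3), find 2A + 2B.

First 2A:
Repeated addition: build up to 2A.
2A: tangent at (5, 8): λ = (3·5² + 5)/(2·8) ≡ 3/5. 5⁻¹ ≡ 9 (mod 11), so λ ≡ 3·9 ≡ 5.
  x = λ² - 5 - 5 = 25 - 10 ≡ 4; y = λ·(5 - 4) - 8 ≡ 8. → (4, 8)
2A = (4, 8).
Next 2B:
Repeated addition: build up to 2B.
2B: tangent at (2, 3): λ = (3·2² + 5)/(2·3) ≡ 6/6. 6⁻¹ ≡ 2 (mod 11), so λ ≡ 6·2 ≡ 1.
  x = λ² - 2 - 2 = 1 - 4 ≡ 8; y = λ·(2 - 8) - 3 ≡ 2. → (8, 2)
2B = (8, 2).
Finally 2A + 2B:
(4, 8) + (8, 2). λ = (2 - 8)/(8 - 4) ≡ 5/4 mod 11. 4⁻¹ ≡ 3 (mod 11), so λ ≡ 4.
  x = λ² - 4 - 8 = 16 - 12 ≡ 4; y = λ·(4 - 4) - 8 ≡ 3. → (4, 3)

(4, 3)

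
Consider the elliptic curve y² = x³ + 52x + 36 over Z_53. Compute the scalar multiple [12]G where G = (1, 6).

Double-and-add on 12 = (1100)₂. Start with G = (1, 6) for the leading 1-bit.
double: tangent at (1, 6): λ = (3·1² + 52)/(2·6) ≡ 2/12. 12⁻¹ ≡ 31 (mod 53) since 12·31 = 372 ≡ 1, so λ ≡ 2·31 ≡ 9.
  x = λ² - 1 - 1 = 81 - 2 ≡ 26; y = λ·(1 - 26) - 6 ≡ 34. → (26, 34)
add G: (26, 34) + (1, 6). λ = (6 - 34)/(1 - 26) ≡ 25/28 mod 53. 28⁻¹ ≡ 36 (mod 53), so λ ≡ 52.
  x = λ² - 26 - 1 = 2704 - 27 ≡ 27; y = λ·(26 - 27) - 34 ≡ 20. → (27, 20)
double: tangent at (27, 20): λ = (3·27² + 52)/(2·20) ≡ 13/40. 40⁻¹ ≡ 4 (mod 53), so λ ≡ 13·4 ≡ 52.
  x = λ² - 27 - 27 = 2704 - 54 ≡ 0; y = λ·(27 - 0) - 20 ≡ 6. → (0, 6)
double: tangent at (0, 6): λ = (3·0² + 52)/(2·6) ≡ 52/12. 12⁻¹ ≡ 31 (mod 53), so λ ≡ 52·31 ≡ 22.
  x = λ² - 0 - 0 = 484 - 0 ≡ 7; y = λ·(0 - 7) - 6 ≡ 52. → (7, 52)

(7, 52)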